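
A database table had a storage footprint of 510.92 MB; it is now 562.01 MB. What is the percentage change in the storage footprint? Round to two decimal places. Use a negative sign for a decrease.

10.00%

Change: 562.01 − 510.92 = 51.09.
Relative to the original: 51.09 ÷ 510.92 ≈ 10.00%.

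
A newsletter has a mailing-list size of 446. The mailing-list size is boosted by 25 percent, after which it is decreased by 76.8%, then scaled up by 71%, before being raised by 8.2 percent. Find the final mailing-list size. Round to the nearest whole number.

Apply the 25% increase: 446 × 1.25 = 557.5.
After the 76.8% decrease: 557.5 × 0.232 = 129.34.
71% increase: 129.34 × 1.71 = 221.1714.
8.2% increase: 221.1714 × 1.082 = 239.3074548 ≈ 239.

239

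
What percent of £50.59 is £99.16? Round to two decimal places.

196.01%

£99.16 ÷ £50.59 ≈ 196.01%.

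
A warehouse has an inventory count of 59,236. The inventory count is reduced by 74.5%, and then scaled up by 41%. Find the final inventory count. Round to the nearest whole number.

Each change multiplies by a factor: 0.255 × 1.41 = 0.35955.
59,236 × 0.35955 = 21298.3038 ≈ 21,298.

21,298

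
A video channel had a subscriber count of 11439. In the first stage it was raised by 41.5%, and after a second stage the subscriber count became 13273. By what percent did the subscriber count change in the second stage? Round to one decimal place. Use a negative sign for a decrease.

After the first stage: 11439 × 1.415 = 16186.185.
Second-stage multiplier: 13273 ÷ 16186.185 ≈ 0.82002.
That is a change of -18.0%.

-18.0%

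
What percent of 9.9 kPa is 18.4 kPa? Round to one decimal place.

18.4 kPa ÷ 9.9 kPa ≈ 185.9%.

185.9%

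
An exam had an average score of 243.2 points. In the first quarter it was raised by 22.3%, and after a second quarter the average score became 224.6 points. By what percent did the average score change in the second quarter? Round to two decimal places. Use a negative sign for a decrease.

After the first quarter: 243.2 × 1.223 = 297.4336.
Second-quarter multiplier: 224.6 ÷ 297.4336 ≈ 0.755127.
That is a change of -24.49%.

-24.49%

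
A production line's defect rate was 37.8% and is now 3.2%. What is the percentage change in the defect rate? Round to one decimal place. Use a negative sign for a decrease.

The change is 3.2 − 37.8 = -34.6 percentage points.
Relative to the original 37.8%, that is -34.6 ÷ 37.8 ≈ -91.5%.

-91.5%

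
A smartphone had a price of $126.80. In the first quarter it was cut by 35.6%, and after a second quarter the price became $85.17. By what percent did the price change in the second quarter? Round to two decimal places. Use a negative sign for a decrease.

After the first quarter: $126.80 × 0.644 = $81.6592.
Second-quarter multiplier: $85.17 ÷ $81.6592 ≈ 1.042993.
That is a change of 4.30%.

4.30%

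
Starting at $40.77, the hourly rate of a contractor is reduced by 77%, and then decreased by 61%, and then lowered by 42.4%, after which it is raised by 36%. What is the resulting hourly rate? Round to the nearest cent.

Each change multiplies by a factor: 0.23 × 0.39 × 0.576 × 1.36 = 0.070267392.
$40.77 × 0.070267392 = $2.86480157184 ≈ $2.86.

$2.86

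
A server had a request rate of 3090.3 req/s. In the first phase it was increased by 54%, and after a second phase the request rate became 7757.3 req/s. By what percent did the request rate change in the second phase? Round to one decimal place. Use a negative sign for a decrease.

63.0%

After the first phase: 3090.3 × 1.54 = 4759.062.
Second-phase multiplier: 7757.3 ÷ 4759.062 ≈ 1.63001.
That is a change of 63.0%.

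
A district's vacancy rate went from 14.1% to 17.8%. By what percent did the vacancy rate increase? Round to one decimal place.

26.2%

The change is 17.8 − 14.1 = 3.7 percentage points.
Relative to the original 14.1%, that is 3.7 ÷ 14.1 ≈ 26.2%.
So the vacancy rate rose by 26.2%.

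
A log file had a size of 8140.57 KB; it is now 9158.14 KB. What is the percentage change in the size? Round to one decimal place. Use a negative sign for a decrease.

Change: 9158.14 − 8140.57 = 1017.57.
Relative to the original: 1017.57 ÷ 8140.57 ≈ 12.5%.

12.5%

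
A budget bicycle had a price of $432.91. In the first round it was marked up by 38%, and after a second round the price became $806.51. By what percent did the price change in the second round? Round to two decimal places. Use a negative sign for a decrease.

35.00%

After the first round: $432.91 × 1.38 = $597.4158.
Second-round multiplier: $806.51 ÷ $597.4158 ≈ 1.349998.
That is a change of 35.00%.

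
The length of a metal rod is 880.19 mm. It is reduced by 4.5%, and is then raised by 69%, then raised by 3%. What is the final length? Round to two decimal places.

1463.20 mm

Each change multiplies by a factor: 0.955 × 1.69 × 1.03 = 1.6623685.
880.19 × 1.6623685 = 1463.200130015 ≈ 1463.20.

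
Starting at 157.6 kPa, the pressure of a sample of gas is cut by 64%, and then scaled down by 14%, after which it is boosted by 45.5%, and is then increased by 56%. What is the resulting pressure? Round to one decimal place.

Apply the 64% decrease: 157.6 × 0.36 = 56.736.
Apply the 14% decrease: 56.736 × 0.86 = 48.79296.
After the 45.5% increase: 48.79296 × 1.455 = 70.9937568.
Apply the 56% increase: 70.9937568 × 1.56 = 110.750260608 ≈ 110.8.

110.8 kPa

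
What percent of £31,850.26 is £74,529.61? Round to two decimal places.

234.00%

£74,529.61 ÷ £31,850.26 ≈ 234.00%.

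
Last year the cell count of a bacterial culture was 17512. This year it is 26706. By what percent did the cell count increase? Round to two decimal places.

Change: 26706 − 17512 = 9194.
Relative to the original: 9194 ÷ 17512 ≈ 52.50%.
So the cell count increased by 52.50%.

52.50%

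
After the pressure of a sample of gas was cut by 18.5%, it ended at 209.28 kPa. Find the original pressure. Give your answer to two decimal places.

The overall multiplier applied was 0.815.
So the original pressure was 209.28 ÷ 0.815 ≈ 256.79 kPa.

256.79 kPa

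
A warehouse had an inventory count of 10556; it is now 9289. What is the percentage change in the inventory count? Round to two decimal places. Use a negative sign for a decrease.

-12.00%

Change: 9289 − 10556 = -1267.
Relative to the original: -1267 ÷ 10556 ≈ -12.00%.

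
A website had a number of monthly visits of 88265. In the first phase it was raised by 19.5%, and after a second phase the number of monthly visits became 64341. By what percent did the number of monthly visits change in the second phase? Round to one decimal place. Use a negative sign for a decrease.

-39.0%

After the first phase: 88265 × 1.195 = 105476.675.
Second-phase multiplier: 64341 ÷ 105476.675 ≈ 0.61.
That is a change of -39.0%.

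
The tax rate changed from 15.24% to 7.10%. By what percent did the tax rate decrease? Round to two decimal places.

53.41%

The change is 7.10 − 15.24 = -8.14 percentage points.
Relative to the original 15.24%, that is -8.14 ÷ 15.24 ≈ -53.41%.
So the tax rate fell by 53.41%.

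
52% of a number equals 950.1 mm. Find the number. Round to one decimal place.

950.1 mm ÷ 0.52 ≈ 1827.1 mm.

1827.1 mm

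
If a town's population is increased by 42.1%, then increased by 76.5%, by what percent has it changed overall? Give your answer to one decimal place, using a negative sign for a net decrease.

150.8%

A 42.1% increase multiplies by 1.421.
Then a 76.5% increase: 1.421 × 1.765 = 2.508065.
Overall factor 2.508065, i.e. 150.8%.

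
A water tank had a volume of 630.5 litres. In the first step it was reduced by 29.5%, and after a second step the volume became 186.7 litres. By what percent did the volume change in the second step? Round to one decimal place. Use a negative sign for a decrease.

After the first step: 630.5 × 0.705 = 444.5025.
Second-step multiplier: 186.7 ÷ 444.5025 ≈ 0.42002.
That is a change of -58.0%.

-58.0%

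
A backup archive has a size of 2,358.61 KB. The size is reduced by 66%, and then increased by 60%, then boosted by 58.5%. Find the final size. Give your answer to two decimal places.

2,033.69 KB

Each change multiplies by a factor: 0.34 × 1.6 × 1.585 = 0.86224.
2,358.61 × 0.86224 = 2033.6878864 ≈ 2,033.69.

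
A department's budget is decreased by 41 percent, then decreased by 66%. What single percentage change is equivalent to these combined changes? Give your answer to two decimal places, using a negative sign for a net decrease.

-79.94%

The combined multiplier is 0.59 × 0.34 = 0.2006.
That corresponds to a decrease of 79.94%.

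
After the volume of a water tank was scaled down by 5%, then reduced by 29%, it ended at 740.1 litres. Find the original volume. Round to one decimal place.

Undoing the 29% decrease: 740.1 ÷ 0.71 ≈ 1042.394366.
Undoing the 5% decrease: 1042.394366 ÷ 0.95 ≈ 1097.3 litres.

1097.3 litres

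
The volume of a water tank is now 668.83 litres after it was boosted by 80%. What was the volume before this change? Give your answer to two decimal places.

The overall multiplier applied was 1.8.
So the original volume was 668.83 ÷ 1.8 ≈ 371.57 litres.

371.57 litres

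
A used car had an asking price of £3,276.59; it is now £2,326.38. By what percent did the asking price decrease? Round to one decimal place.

Change: £2,326.38 − £3,276.59 = -£950.21.
Relative to the original: -£950.21 ÷ £3,276.59 ≈ -29.0%.
So the asking price decreased by 29.0%.

29.0%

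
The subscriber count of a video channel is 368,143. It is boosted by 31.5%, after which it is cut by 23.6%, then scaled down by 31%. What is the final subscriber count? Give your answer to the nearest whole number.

255,202

31.5% increase: 368,143 × 1.315 = 484108.045.
Apply the 23.6% decrease: 484108.045 × 0.764 = 369858.54638.
After the 31% decrease: 369858.54638 × 0.69 = 255202.3970022 ≈ 255,202.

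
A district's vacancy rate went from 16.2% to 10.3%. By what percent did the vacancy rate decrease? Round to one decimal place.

The change is 10.3 − 16.2 = -5.9 percentage points.
Relative to the original 16.2%, that is -5.9 ÷ 16.2 ≈ -36.4%.
So the vacancy rate fell by 36.4%.

36.4%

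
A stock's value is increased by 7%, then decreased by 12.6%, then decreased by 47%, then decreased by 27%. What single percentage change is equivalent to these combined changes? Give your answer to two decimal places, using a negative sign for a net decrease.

-63.82%

The combined multiplier is 1.07 × 0.874 × 0.53 × 0.73 = 0.361821142.
That corresponds to a decrease of 63.82%.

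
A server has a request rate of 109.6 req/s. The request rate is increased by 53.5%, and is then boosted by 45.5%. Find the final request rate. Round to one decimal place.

Each change multiplies by a factor: 1.535 × 1.455 = 2.233425.
109.6 × 2.233425 = 244.78338 ≈ 244.8.

244.8 req/s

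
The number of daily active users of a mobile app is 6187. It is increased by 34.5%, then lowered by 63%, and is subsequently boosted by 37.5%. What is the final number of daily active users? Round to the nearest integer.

Each change multiplies by a factor: 1.345 × 0.37 × 1.375 = 0.68426875.
6187 × 0.68426875 = 4233.57075625 ≈ 4234.

4234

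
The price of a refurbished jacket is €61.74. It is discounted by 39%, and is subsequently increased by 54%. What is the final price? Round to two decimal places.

Each change multiplies by a factor: 0.61 × 1.54 = 0.9394.
€61.74 × 0.9394 = €57.998556 ≈ €58.00.

€58.00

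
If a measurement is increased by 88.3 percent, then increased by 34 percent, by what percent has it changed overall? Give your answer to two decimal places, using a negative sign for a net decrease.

152.32%

An 88.3% increase multiplies by 1.883.
Then a 34% increase: 1.883 × 1.34 = 2.52322.
Overall factor 2.52322, i.e. 152.32%.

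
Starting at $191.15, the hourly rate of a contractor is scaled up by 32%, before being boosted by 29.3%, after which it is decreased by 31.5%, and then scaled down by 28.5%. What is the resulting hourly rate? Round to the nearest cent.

After the 32% increase: $191.15 × 1.32 = $252.318.
After the 29.3% increase: $252.318 × 1.293 = $326.247174.
After the 31.5% decrease: $326.247174 × 0.685 = $223.47931419.
Apply the 28.5% decrease: $223.47931419 × 0.715 = $159.78770964585 ≈ $159.79.

$159.79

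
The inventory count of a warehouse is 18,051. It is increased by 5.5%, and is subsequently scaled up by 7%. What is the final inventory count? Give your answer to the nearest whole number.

20,377

Apply the 5.5% increase: 18,051 × 1.055 = 19043.805.
Apply the 7% increase: 19043.805 × 1.07 = 20376.87135 ≈ 20,377.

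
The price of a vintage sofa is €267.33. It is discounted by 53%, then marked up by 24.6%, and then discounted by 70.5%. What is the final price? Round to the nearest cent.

53% decrease: €267.33 × 0.47 = €125.6451.
Apply the 24.6% increase: €125.6451 × 1.246 = €156.5537946.
After the 70.5% decrease: €156.5537946 × 0.295 = €46.183369407 ≈ €46.18.

€46.18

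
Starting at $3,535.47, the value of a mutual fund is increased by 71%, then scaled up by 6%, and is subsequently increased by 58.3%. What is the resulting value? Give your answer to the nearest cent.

$10,144.49

Apply the 71% increase: $3,535.47 × 1.71 = $6045.6537.
Apply the 6% increase: $6045.6537 × 1.06 = $6408.392922.
58.3% increase: $6408.392922 × 1.583 = $10144.485995526 ≈ $10,144.49.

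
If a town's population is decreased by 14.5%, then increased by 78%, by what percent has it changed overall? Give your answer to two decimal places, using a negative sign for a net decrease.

52.19%

The combined multiplier is 0.855 × 1.78 = 1.5219.
That corresponds to an increase of 52.19%.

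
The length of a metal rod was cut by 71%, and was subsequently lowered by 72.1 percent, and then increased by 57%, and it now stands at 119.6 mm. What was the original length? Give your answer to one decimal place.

941.5 mm

Undoing the 57% increase: 119.6 ÷ 1.57 ≈ 76.178344.
Undoing the 72.1% decrease: 76.178344 ÷ 0.279 ≈ 273.040659.
Undoing the 71% decrease: 273.040659 ÷ 0.29 ≈ 941.5 mm.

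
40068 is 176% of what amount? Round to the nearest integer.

22766

40068 ÷ 1.76 ≈ 22766.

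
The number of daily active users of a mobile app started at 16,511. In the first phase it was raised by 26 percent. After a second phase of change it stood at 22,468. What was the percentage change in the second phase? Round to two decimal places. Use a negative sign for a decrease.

8.00%

After the first phase: 16,511 × 1.26 = 20803.86.
Second-phase multiplier: 22,468 ÷ 20803.86 ≈ 1.079992.
That is a change of 8.00%.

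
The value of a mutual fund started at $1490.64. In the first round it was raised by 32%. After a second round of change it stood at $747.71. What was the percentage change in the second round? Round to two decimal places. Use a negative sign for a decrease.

-62.00%

After the first round: $1490.64 × 1.32 = $1967.6448.
Second-round multiplier: $747.71 ÷ $1967.6448 ≈ 0.380003.
That is a change of -62.00%.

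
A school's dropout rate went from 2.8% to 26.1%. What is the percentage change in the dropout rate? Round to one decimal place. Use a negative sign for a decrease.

832.1%

The change is 26.1 − 2.8 = 23.3 percentage points.
Relative to the original 2.8%, that is 23.3 ÷ 2.8 ≈ 832.1%.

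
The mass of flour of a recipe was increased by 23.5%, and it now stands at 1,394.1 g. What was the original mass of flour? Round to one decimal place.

The overall multiplier applied was 1.235.
So the original mass of flour was 1,394.1 ÷ 1.235 ≈ 1,128.8 g.

1,128.8 g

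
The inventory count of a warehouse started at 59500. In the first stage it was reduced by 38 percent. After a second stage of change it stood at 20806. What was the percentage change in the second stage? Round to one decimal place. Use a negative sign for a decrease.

-43.6%

After the first stage: 59500 × 0.62 = 36890.
Second-stage multiplier: 20806 ÷ 36890 ≈ 0.564.
That is a change of -43.6%.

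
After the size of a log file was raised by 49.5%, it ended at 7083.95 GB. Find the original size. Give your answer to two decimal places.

4738.43 GB

The overall multiplier applied was 1.495.
So the original size was 7083.95 ÷ 1.495 ≈ 4738.43 GB.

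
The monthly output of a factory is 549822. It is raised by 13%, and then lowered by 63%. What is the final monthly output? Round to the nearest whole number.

Each change multiplies by a factor: 1.13 × 0.37 = 0.4181.
549822 × 0.4181 = 229880.5782 ≈ 229881.

229881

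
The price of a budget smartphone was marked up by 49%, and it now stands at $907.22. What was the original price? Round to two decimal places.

$608.87

The overall multiplier applied was 1.49.
So the original price was $907.22 ÷ 1.49 ≈ $608.87.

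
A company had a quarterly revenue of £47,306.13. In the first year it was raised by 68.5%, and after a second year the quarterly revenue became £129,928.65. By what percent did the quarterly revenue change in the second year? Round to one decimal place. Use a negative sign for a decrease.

63.0%

After the first year: £47,306.13 × 1.685 = £79710.82905.
Second-year multiplier: £129,928.65 ÷ £79710.82905 ≈ 1.63.
That is a change of 63.0%.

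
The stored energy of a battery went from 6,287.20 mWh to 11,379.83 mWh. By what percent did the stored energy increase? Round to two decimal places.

81.00%

Change: 11,379.83 − 6,287.20 = 5,092.63.
Relative to the original: 5,092.63 ÷ 6,287.20 ≈ 81.00%.
So the stored energy increased by 81.00%.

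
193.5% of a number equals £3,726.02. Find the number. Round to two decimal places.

£1,925.59

£3,726.02 ÷ 1.935 ≈ £1,925.59.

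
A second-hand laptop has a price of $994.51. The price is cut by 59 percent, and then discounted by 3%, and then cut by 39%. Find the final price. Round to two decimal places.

Each change multiplies by a factor: 0.41 × 0.97 × 0.61 = 0.242597.
$994.51 × 0.242597 = $241.26514247 ≈ $241.27.

$241.27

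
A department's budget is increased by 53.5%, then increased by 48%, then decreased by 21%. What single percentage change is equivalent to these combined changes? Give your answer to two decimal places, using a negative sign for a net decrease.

79.47%

A 53.5% increase multiplies by 1.535.
Then a 48% increase: 1.535 × 1.48 = 2.2718.
Then a 21% decrease: 2.2718 × 0.79 = 1.794722.
Overall factor 1.794722, i.e. 79.47%.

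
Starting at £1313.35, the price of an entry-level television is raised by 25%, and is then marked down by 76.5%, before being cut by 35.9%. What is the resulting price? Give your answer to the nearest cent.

Each change multiplies by a factor: 1.25 × 0.235 × 0.641 = 0.18829375.
£1313.35 × 0.18829375 = £247.2955965625 ≈ £247.30.

£247.30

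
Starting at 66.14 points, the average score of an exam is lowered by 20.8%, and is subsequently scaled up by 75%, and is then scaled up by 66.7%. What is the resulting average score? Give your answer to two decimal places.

20.8% decrease: 66.14 × 0.792 = 52.38288.
75% increase: 52.38288 × 1.75 = 91.67004.
Apply the 66.7% increase: 91.67004 × 1.667 = 152.81395668 ≈ 152.81.

152.81 points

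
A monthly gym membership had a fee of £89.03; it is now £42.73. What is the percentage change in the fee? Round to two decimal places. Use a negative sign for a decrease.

-52.00%

Change: £42.73 − £89.03 = -£46.30.
Relative to the original: -£46.30 ÷ £89.03 ≈ -52.00%.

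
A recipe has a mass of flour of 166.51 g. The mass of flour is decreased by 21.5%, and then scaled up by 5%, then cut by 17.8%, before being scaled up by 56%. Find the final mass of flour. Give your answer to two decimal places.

Each change multiplies by a factor: 0.785 × 1.05 × 0.822 × 1.56 = 1.05695226.
166.51 × 1.05695226 = 175.9931208126 ≈ 175.99.

175.99 g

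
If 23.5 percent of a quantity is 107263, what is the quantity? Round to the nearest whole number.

456438

107263 ÷ 0.235 ≈ 456438.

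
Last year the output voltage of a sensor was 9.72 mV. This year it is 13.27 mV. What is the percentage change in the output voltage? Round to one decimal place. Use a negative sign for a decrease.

36.5%

Change: 13.27 − 9.72 = 3.55.
Relative to the original: 3.55 ÷ 9.72 ≈ 36.5%.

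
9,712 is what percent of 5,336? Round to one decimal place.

182.0%

9,712 ÷ 5,336 ≈ 182.0%.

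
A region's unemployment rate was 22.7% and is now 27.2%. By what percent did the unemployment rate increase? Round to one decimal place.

The change is 27.2 − 22.7 = 4.5 percentage points.
Relative to the original 22.7%, that is 4.5 ÷ 22.7 ≈ 19.8%.
So the unemployment rate rose by 19.8%.

19.8%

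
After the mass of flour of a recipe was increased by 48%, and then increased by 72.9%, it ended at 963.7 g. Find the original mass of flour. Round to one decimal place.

376.6 g

Undoing the 72.9% increase: 963.7 ÷ 1.729 ≈ 557.374205.
Undoing the 48% increase: 557.374205 ÷ 1.48 ≈ 376.6 g.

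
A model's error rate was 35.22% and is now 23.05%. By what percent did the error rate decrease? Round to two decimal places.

34.55%

The change is 23.05 − 35.22 = -12.17 percentage points.
Relative to the original 35.22%, that is -12.17 ÷ 35.22 ≈ -34.55%.
So the error rate fell by 34.55%.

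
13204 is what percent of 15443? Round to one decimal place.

85.5%

13204 ÷ 15443 ≈ 85.5%.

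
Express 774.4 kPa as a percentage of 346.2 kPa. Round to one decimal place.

223.7%

774.4 kPa ÷ 346.2 kPa ≈ 223.7%.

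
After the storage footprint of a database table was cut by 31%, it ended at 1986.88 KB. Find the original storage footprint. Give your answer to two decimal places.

The overall multiplier applied was 0.69.
So the original storage footprint was 1986.88 ÷ 0.69 ≈ 2879.54 KB.

2879.54 KB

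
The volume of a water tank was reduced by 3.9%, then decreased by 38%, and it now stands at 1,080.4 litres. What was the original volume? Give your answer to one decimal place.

1,813.3 litres

Undoing the 38% decrease: 1,080.4 ÷ 0.62 ≈ 1742.580645.
Undoing the 3.9% decrease: 1742.580645 ÷ 0.961 ≈ 1,813.3 litres.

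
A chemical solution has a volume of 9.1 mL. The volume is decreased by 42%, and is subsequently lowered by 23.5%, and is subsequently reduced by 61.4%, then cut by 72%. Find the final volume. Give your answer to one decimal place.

0.4 mL

Apply the 42% decrease: 9.1 × 0.58 = 5.278.
After the 23.5% decrease: 5.278 × 0.765 = 4.03767.
61.4% decrease: 4.03767 × 0.386 = 1.55854062.
72% decrease: 1.55854062 × 0.28 = 0.4363913736 ≈ 0.4.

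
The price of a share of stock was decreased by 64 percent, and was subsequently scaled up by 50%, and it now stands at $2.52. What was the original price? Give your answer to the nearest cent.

The overall multiplier applied was 0.36 × 1.5 = 0.54.
So the original price was $2.52 ÷ 0.54 ≈ $4.67.

$4.67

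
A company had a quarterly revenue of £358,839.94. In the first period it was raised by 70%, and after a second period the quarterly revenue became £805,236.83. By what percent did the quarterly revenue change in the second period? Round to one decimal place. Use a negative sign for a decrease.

After the first period: £358,839.94 × 1.7 = £610027.898.
Second-period multiplier: £805,236.83 ÷ £610027.898 ≈ 1.32.
That is a change of 32.0%.

32.0%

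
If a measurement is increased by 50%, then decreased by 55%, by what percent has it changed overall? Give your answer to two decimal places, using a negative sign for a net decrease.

-32.50%

A 50% increase multiplies by 1.5.
Then a 55% decrease: 1.5 × 0.45 = 0.675.
Overall factor 0.675, i.e. -32.50%.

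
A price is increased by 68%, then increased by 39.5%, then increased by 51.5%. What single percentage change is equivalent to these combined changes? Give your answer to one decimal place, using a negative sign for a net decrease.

A 68% increase multiplies by 1.68.
Then a 39.5% increase: 1.68 × 1.395 = 2.3436.
Then a 51.5% increase: 2.3436 × 1.515 = 3.550554.
Overall factor 3.550554, i.e. 255.1%.

255.1%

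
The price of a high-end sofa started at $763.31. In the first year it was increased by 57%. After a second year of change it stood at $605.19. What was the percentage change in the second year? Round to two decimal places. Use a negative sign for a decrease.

After the first year: $763.31 × 1.57 = $1198.3967.
Second-year multiplier: $605.19 ÷ $1198.3967 ≈ 0.505.
That is a change of -49.50%.

-49.50%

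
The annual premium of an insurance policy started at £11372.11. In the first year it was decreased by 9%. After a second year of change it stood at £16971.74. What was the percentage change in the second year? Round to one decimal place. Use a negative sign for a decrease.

After the first year: £11372.11 × 0.91 = £10348.6201.
Second-year multiplier: £16971.74 ÷ £10348.6201 ≈ 1.64.
That is a change of 64.0%.

64.0%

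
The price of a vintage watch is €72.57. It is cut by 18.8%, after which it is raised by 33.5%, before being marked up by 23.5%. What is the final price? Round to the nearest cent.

18.8% decrease: €72.57 × 0.812 = €58.92684.
33.5% increase: €58.92684 × 1.335 = €78.6673314.
Apply the 23.5% increase: €78.6673314 × 1.235 = €97.154154279 ≈ €97.15.

€97.15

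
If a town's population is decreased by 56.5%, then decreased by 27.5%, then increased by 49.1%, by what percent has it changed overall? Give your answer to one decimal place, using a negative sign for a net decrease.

A 56.5% decrease multiplies by 0.435.
Then a 27.5% decrease: 0.435 × 0.725 = 0.315375.
Then a 49.1% increase: 0.315375 × 1.491 = 0.470224125.
Overall factor 0.470224125, i.e. -53.0%.

-53.0%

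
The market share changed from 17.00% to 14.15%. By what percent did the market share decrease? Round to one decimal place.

16.8%

The change is 14.15 − 17.00 = -2.85 percentage points.
Relative to the original 17.00%, that is -2.85 ÷ 17.00 ≈ -16.8%.
So the market share fell by 16.8%.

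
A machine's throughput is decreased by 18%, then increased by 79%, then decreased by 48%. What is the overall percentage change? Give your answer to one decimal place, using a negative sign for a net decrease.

-23.7%

An 18% decrease multiplies by 0.82.
Then a 79% increase: 0.82 × 1.79 = 1.4678.
Then a 48% decrease: 1.4678 × 0.52 = 0.763256.
Overall factor 0.763256, i.e. -23.7%.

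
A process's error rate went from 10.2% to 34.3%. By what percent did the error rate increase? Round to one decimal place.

The change is 34.3 − 10.2 = 24.1 percentage points.
Relative to the original 10.2%, that is 24.1 ÷ 10.2 ≈ 236.3%.
So the error rate rose by 236.3%.

236.3%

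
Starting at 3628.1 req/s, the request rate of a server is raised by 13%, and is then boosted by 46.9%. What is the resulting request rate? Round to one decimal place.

6022.5 req/s

After the 13% increase: 3628.1 × 1.13 = 4099.753.
46.9% increase: 4099.753 × 1.469 = 6022.537157 ≈ 6022.5.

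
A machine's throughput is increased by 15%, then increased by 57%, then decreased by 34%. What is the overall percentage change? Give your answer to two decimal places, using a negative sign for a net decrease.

19.16%

A 15% increase multiplies by 1.15.
Then a 57% increase: 1.15 × 1.57 = 1.8055.
Then a 34% decrease: 1.8055 × 0.66 = 1.19163.
Overall factor 1.19163, i.e. 19.16%.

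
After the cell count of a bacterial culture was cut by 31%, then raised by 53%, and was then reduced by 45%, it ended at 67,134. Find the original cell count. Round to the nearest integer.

115,622

The overall multiplier applied was 0.69 × 1.53 × 0.55 = 0.580635.
So the original cell count was 67,134 ÷ 0.580635 ≈ 115,622.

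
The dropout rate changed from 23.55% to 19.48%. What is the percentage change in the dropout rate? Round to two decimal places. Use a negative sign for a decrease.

-17.28%

The change is 19.48 − 23.55 = -4.07 percentage points.
Relative to the original 23.55%, that is -4.07 ÷ 23.55 ≈ -17.28%.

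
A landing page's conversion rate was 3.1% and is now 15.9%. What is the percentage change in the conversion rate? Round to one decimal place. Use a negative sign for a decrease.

412.9%

The change is 15.9 − 3.1 = 12.8 percentage points.
Relative to the original 3.1%, that is 12.8 ÷ 3.1 ≈ 412.9%.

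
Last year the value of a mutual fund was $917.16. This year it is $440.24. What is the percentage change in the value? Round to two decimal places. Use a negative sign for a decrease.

Change: $440.24 − $917.16 = -$476.92.
Relative to the original: -$476.92 ÷ $917.16 ≈ -52.00%.

-52.00%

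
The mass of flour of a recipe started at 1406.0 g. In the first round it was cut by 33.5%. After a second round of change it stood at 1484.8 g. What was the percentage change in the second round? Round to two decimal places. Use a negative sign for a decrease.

58.80%

After the first round: 1406.0 × 0.665 = 934.99.
Second-round multiplier: 1484.8 ÷ 934.99 ≈ 1.588038.
That is a change of 58.80%.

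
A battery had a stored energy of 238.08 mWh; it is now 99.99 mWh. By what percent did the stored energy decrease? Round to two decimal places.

58.00%

Change: 99.99 − 238.08 = -138.09.
Relative to the original: -138.09 ÷ 238.08 ≈ -58.00%.
So the stored energy decreased by 58.00%.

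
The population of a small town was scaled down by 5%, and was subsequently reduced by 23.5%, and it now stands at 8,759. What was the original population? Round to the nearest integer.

12,052

Undoing the 23.5% decrease: 8,759 ÷ 0.765 ≈ 11449.673203.
Undoing the 5% decrease: 11449.673203 ÷ 0.95 ≈ 12,052.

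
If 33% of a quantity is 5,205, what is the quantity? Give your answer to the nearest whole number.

15,773

5,205 ÷ 0.33 ≈ 15,773.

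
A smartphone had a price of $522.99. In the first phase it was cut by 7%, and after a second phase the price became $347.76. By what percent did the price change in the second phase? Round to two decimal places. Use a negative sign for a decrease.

-28.50%

After the first phase: $522.99 × 0.93 = $486.3807.
Second-phase multiplier: $347.76 ÷ $486.3807 ≈ 0.714995.
That is a change of -28.50%.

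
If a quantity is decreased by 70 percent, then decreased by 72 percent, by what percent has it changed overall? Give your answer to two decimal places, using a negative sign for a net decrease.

A 70% decrease multiplies by 0.3.
Then a 72% decrease: 0.3 × 0.28 = 0.084.
Overall factor 0.084, i.e. -91.60%.

-91.60%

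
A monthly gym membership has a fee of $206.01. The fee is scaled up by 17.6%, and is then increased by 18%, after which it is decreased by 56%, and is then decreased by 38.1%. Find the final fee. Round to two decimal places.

$77.86

17.6% increase: $206.01 × 1.176 = $242.26776.
After the 18% increase: $242.26776 × 1.18 = $285.8759568.
After the 56% decrease: $285.8759568 × 0.44 = $125.785420992.
After the 38.1% decrease: $125.785420992 × 0.619 = $77.861175594048 ≈ $77.86.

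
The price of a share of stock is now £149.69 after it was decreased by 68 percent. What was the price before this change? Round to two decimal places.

£467.78

The overall multiplier applied was 0.32.
So the original price was £149.69 ÷ 0.32 ≈ £467.78.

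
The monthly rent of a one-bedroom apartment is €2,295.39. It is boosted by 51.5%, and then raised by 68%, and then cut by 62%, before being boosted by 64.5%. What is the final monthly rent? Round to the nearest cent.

€3,651.98

Apply the 51.5% increase: €2,295.39 × 1.515 = €3477.51585.
Apply the 68% increase: €3477.51585 × 1.68 = €5842.226628.
Apply the 62% decrease: €5842.226628 × 0.38 = €2220.04611864.
After the 64.5% increase: €2220.04611864 × 1.645 = €3651.9758651628 ≈ €3,651.98.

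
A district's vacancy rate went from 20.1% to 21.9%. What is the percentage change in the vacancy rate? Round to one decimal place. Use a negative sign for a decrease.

The change is 21.9 − 20.1 = 1.8 percentage points.
Relative to the original 20.1%, that is 1.8 ÷ 20.1 ≈ 9.0%.

9.0%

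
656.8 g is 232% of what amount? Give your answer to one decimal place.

283.1 g

656.8 g ÷ 2.32 ≈ 283.1 g.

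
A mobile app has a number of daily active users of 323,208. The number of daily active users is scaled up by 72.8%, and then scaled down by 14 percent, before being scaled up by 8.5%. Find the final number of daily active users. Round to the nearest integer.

521,140

72.8% increase: 323,208 × 1.728 = 558503.424.
14% decrease: 558503.424 × 0.86 = 480312.94464.
8.5% increase: 480312.94464 × 1.085 = 521139.5449344 ≈ 521,140.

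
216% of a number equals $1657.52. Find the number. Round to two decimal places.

$1657.52 ÷ 2.16 ≈ $767.37.

$767.37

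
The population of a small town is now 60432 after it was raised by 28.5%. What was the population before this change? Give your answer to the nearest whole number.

The overall multiplier applied was 1.285.
So the original population was 60432 ÷ 1.285 ≈ 47029.

47029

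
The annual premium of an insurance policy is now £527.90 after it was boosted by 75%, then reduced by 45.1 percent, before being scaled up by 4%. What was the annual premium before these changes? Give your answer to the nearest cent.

Undoing the 4% increase: £527.90 ÷ 1.04 ≈ £507.596154.
Undoing the 45.1% decrease: £507.596154 ÷ 0.549 ≈ £924.583158.
Undoing the 75% increase: £924.583158 ÷ 1.75 ≈ £528.33.

£528.33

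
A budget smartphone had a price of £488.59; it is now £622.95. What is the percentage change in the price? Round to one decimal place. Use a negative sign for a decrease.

27.5%

Change: £622.95 − £488.59 = £134.36.
Relative to the original: £134.36 ÷ £488.59 ≈ 27.5%.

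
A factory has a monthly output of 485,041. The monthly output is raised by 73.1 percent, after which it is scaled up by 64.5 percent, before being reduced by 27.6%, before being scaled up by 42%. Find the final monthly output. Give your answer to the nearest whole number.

Each change multiplies by a factor: 1.731 × 1.645 × 0.724 × 1.42 = 2.9274526596.
485,041 × 2.9274526596 = 1419934.5654650436 ≈ 1,419,935.

1,419,935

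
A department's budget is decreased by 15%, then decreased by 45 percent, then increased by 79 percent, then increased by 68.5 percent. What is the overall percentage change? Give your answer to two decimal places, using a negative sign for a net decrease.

41.01%

A 15% decrease multiplies by 0.85.
Then a 45% decrease: 0.85 × 0.55 = 0.4675.
Then a 79% increase: 0.4675 × 1.79 = 0.836825.
Then a 68.5% increase: 0.836825 × 1.685 = 1.410050125.
Overall factor 1.410050125, i.e. 41.01%.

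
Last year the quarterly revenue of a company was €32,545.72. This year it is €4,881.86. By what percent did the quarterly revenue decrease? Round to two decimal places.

Change: €4,881.86 − €32,545.72 = -€27,663.86.
Relative to the original: -€27,663.86 ÷ €32,545.72 ≈ -85.00%.
So the quarterly revenue decreased by 85.00%.

85.00%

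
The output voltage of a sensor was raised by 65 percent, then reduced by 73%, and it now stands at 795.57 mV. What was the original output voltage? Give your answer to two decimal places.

Undoing the 73% decrease: 795.57 ÷ 0.27 ≈ 2946.555556.
Undoing the 65% increase: 2946.555556 ÷ 1.65 ≈ 1,785.79 mV.

1,785.79 mV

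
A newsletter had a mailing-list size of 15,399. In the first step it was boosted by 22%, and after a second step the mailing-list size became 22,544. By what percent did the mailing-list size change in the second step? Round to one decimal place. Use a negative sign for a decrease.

After the first step: 15,399 × 1.22 = 18786.78.
Second-step multiplier: 22,544 ÷ 18786.78 ≈ 1.19999.
That is a change of 20.0%.

20.0%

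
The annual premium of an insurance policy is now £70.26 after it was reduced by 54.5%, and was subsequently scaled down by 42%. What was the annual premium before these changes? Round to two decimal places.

The overall multiplier applied was 0.455 × 0.58 = 0.2639.
So the original annual premium was £70.26 ÷ 0.2639 ≈ £266.24.

£266.24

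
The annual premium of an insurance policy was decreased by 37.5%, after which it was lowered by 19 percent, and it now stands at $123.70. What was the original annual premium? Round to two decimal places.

The overall multiplier applied was 0.625 × 0.81 = 0.50625.
So the original annual premium was $123.70 ÷ 0.50625 ≈ $244.35.

$244.35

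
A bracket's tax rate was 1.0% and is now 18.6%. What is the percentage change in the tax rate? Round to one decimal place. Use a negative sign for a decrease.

The change is 18.6 − 1.0 = 17.6 percentage points.
Relative to the original 1.0%, that is 17.6 ÷ 1.0 = 1760.0%.

1760.0%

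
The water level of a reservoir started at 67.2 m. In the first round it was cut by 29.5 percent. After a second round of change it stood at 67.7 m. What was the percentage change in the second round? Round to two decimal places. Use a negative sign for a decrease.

42.90%

After the first round: 67.2 × 0.705 = 47.376.
Second-round multiplier: 67.7 ÷ 47.376 ≈ 1.428994.
That is a change of 42.90%.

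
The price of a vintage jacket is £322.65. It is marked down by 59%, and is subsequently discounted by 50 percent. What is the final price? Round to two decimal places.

£66.14

After the 59% decrease: £322.65 × 0.41 = £132.2865.
Apply the 50% decrease: £132.2865 × 0.5 = £66.14325 ≈ £66.14.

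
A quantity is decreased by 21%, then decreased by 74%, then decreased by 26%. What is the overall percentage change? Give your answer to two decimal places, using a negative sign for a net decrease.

The combined multiplier is 0.79 × 0.26 × 0.74 = 0.151996.
That corresponds to a decrease of 84.80%.

-84.80%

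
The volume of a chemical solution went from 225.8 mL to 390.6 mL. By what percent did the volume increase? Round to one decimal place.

73.0%

Change: 390.6 − 225.8 = 164.8.
Relative to the original: 164.8 ÷ 225.8 ≈ 73.0%.
So the volume increased by 73.0%.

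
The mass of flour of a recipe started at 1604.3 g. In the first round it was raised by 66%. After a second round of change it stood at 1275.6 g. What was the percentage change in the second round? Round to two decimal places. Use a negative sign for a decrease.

After the first round: 1604.3 × 1.66 = 2663.138.
Second-round multiplier: 1275.6 ÷ 2663.138 ≈ 0.478984.
That is a change of -52.10%.

-52.10%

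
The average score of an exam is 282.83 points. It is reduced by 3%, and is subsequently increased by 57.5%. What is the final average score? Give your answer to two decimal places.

432.09 points

Each change multiplies by a factor: 0.97 × 1.575 = 1.52775.
282.83 × 1.52775 = 432.0935325 ≈ 432.09.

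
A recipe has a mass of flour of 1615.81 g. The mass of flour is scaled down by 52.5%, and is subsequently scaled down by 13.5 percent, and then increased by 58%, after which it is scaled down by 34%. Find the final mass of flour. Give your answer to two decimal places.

692.31 g

After the 52.5% decrease: 1615.81 × 0.475 = 767.50975.
13.5% decrease: 767.50975 × 0.865 = 663.89593375.
After the 58% increase: 663.89593375 × 1.58 = 1048.955575325.
Apply the 34% decrease: 1048.955575325 × 0.66 = 692.3106797145 ≈ 692.31.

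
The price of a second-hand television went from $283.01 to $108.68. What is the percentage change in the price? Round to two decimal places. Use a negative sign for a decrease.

Change: $108.68 − $283.01 = -$174.33.
Relative to the original: -$174.33 ÷ $283.01 ≈ -61.60%.

-61.60%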